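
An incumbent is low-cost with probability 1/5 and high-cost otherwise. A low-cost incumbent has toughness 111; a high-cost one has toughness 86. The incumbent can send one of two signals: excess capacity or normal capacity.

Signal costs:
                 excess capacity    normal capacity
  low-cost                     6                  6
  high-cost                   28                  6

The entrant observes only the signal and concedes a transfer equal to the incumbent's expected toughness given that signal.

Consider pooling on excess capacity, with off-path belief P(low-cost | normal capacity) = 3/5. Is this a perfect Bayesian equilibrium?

No

At the pooled signal (excess capacity) the entrant holds the prior 1/5 and pays 1/5·111 + 4/5·86 = 91. Off-path (normal capacity) belief 3/5 gives 3/5·111 + 2/5·86 = 101.
Low-cost: excess capacity gives 91 − 6 = 85; normal capacity gives 101 − 6 = 95. Deviates. ✗
High-cost: excess capacity gives 91 − 28 = 63; normal capacity gives 101 − 6 = 95. Deviates. ✗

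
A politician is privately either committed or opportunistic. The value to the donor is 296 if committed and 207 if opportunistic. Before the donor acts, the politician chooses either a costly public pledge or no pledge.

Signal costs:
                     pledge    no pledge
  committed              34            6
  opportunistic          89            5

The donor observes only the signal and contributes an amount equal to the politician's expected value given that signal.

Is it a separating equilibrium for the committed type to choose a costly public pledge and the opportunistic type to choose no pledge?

No

If types separate, pledge earns payment 296 and no pledge earns 207.
Committed: pledge gives 296 − 34 = 262; no pledge gives 207 − 6 = 201. No deviation. ✓
Opportunistic: no pledge gives 207 − 5 = 202; pledge gives 296 − 89 = 207. Would deviate. ✗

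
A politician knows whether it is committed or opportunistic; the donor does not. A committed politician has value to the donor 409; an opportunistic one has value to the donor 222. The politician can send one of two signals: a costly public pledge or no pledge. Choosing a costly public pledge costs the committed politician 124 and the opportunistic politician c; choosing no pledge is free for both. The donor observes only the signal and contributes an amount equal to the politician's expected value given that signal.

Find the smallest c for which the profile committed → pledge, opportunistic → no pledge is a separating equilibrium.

Under separation: pledge → committed (pays 409); no pledge → opportunistic (pays 222).
Committed: 409 − 124 = 285 ≥ 222 − 0 = 222. Holds regardless of c. ✓
Opportunistic: 222 − 0 ≥ 409 − c, so c ≥ 409 − 222 = 187.

187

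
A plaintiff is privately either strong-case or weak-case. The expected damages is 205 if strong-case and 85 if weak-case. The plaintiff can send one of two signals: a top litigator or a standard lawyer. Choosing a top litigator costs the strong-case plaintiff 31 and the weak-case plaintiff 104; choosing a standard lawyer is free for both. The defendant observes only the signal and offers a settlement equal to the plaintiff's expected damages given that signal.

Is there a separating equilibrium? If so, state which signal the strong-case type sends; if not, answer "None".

Try strong-case → top litigator, weak-case → standard lawyer:
  If types separate, top litigator earns payment 205 and standard lawyer earns 85.
  Strong-case: top litigator gives 205 − 31 = 174; standard lawyer gives 85 − 0 = 85. No deviation. ✓
  Weak-case: standard lawyer gives 85 − 0 = 85; top litigator gives 205 − 104 = 101. Would deviate. ✗
Try strong-case → standard lawyer, weak-case → top litigator:
  If types separate, standard lawyer earns payment 205 and top litigator earns 85.
  Strong-case: standard lawyer gives 205 − 0 = 205; top litigator gives 85 − 31 = 54. No deviation. ✓
  Weak-case: top litigator gives 85 − 104 = -19; standard lawyer gives 205 − 0 = 205. Would deviate. ✗
Neither assignment is incentive-compatible.

None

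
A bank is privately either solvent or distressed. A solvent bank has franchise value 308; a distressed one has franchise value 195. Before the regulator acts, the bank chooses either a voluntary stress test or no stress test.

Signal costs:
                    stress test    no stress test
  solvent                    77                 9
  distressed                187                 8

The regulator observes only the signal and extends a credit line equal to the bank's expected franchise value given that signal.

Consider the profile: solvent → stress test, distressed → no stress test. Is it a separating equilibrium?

Under separation the regulator infers type exactly: stress test → solvent (pays 308), no stress test → distressed (pays 195).
Solvent: stress test gives 308 − 77 = 231; no stress test gives 195 − 9 = 186. No deviation. ✓
Distressed: no stress test gives 195 − 8 = 187; stress test gives 308 − 187 = 121. No deviation. ✓
Both incentive constraints hold.

Yes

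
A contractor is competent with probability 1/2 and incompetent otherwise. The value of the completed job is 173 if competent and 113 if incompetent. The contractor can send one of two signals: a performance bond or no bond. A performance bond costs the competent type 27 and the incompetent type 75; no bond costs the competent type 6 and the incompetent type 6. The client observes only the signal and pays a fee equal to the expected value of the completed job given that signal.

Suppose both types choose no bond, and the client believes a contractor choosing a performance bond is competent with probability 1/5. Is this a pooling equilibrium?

Yes

At the pooled signal (no bond) the client holds the prior 1/2 and pays 1/2·173 + 1/2·113 = 143. Off-path (bond) belief 1/5 gives 1/5·173 + 4/5·113 = 125.
Competent: no bond gives 143 − 6 = 137; bond gives 125 − 27 = 98. Stays. ✓
Incompetent: no bond gives 143 − 6 = 137; bond gives 125 − 75 = 50. Stays. ✓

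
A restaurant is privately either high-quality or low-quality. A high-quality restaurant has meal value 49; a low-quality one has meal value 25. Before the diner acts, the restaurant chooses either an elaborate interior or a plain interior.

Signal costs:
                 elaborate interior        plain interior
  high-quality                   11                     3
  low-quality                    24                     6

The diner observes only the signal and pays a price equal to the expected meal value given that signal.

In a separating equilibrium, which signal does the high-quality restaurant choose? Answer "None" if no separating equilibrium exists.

Try high-quality → elaborate interior, low-quality → plain interior:
  If types separate, elaborate interior earns payment 49 and plain interior earns 25.
  High-quality: elaborate interior gives 49 − 11 = 38; plain interior gives 25 − 3 = 22. No deviation. ✓
  Low-quality: plain interior gives 25 − 6 = 19; elaborate interior gives 49 − 24 = 25. Would deviate. ✗
Try high-quality → plain interior, low-quality → elaborate interior:
  If types separate, plain interior earns payment 49 and elaborate interior earns 25.
  High-quality: plain interior gives 49 − 3 = 46; elaborate interior gives 25 − 11 = 14. No deviation. ✓
  Low-quality: elaborate interior gives 25 − 24 = 1; plain interior gives 49 − 6 = 43. Would deviate. ✗
Neither assignment is incentive-compatible.

None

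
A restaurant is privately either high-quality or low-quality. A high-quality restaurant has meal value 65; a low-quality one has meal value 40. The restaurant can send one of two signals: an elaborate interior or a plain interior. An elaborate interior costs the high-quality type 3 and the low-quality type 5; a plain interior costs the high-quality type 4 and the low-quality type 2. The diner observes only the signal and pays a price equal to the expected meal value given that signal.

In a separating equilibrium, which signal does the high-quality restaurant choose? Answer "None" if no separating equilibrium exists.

None

Try high-quality → elaborate interior, low-quality → plain interior:
  If types separate, elaborate interior earns payment 65 and plain interior earns 40.
  High-quality: elaborate interior gives 65 − 3 = 62; plain interior gives 40 − 4 = 36. No deviation. ✓
  Low-quality: plain interior gives 40 − 2 = 38; elaborate interior gives 65 − 5 = 60. Would deviate. ✗
Try high-quality → plain interior, low-quality → elaborate interior:
  If types separate, plain interior earns payment 65 and elaborate interior earns 40.
  High-quality: plain interior gives 65 − 4 = 61; elaborate interior gives 40 − 3 = 37. No deviation. ✓
  Low-quality: elaborate interior gives 40 − 5 = 35; plain interior gives 65 − 2 = 63. Would deviate. ✗
Neither assignment is incentive-compatible.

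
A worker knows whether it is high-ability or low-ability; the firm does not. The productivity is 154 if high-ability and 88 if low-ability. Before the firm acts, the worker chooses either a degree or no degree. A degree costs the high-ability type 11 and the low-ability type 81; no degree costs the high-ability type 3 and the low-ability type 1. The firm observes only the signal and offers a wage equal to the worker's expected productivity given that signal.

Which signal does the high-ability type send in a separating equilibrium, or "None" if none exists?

degree

Try high-ability → degree, low-ability → no degree:
  If types separate, degree earns payment 154 and no degree earns 88.
  High-ability: degree gives 154 − 11 = 143; no degree gives 88 − 3 = 85. No deviation. ✓
  Low-ability: no degree gives 88 − 1 = 87; degree gives 154 − 81 = 73. No deviation. ✓
Both hold — the high-ability type sends degree.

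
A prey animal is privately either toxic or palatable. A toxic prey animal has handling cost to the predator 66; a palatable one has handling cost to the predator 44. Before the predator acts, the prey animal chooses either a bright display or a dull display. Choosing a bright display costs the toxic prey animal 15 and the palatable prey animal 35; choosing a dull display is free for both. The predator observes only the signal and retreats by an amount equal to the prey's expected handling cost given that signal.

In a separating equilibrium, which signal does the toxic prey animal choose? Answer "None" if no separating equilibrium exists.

bright display

Try toxic → bright display, palatable → dull display:
  If types separate, bright display earns payment 66 and dull display earns 44.
  Toxic: bright display gives 66 − 15 = 51; dull display gives 44 − 0 = 44. No deviation. ✓
  Palatable: dull display gives 44 − 0 = 44; bright display gives 66 − 35 = 31. No deviation. ✓
Both hold — the toxic type sends bright display.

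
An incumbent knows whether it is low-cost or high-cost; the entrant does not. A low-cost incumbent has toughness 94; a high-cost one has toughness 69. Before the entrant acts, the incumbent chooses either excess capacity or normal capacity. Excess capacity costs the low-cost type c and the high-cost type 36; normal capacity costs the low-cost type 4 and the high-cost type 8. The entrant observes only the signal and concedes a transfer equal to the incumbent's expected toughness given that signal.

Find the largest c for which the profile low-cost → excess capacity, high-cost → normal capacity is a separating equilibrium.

Under separation: excess capacity → low-cost (pays 94); normal capacity → high-cost (pays 69).
High-cost: 69 − 8 = 61 ≥ 94 − 36 = 58. Holds regardless of c. ✓
Low-cost: 94 − c ≥ 69 − 4, so c ≤ 94 − 65 = 29.

29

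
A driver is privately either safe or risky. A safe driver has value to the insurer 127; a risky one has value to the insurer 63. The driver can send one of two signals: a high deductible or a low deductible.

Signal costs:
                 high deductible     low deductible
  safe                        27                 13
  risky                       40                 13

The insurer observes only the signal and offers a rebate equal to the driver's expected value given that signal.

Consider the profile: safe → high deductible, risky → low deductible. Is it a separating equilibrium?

No

Under separation the insurer infers type exactly: high deductible → safe (pays 127), low deductible → risky (pays 63).
Safe: high deductible gives 127 − 27 = 100; low deductible gives 63 − 13 = 50. No deviation. ✓
Risky: low deductible gives 63 − 13 = 50; high deductible gives 127 − 40 = 87. Would deviate. ✗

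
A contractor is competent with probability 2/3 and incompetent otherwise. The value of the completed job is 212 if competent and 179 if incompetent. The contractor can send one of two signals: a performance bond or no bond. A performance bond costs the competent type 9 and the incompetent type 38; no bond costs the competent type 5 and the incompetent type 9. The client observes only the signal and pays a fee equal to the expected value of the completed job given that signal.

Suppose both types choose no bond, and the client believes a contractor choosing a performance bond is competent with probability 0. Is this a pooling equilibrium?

Yes

At the pooled signal (no bond) the client holds the prior 2/3 and pays 2/3·212 + 1/3·179 = 201. Off-path (bond) belief 0 gives 0·212 + 1·179 = 179.
Competent: no bond gives 201 − 5 = 196; bond gives 179 − 9 = 170. Stays. ✓
Incompetent: no bond gives 201 − 9 = 192; bond gives 179 − 38 = 141. Stays. ✓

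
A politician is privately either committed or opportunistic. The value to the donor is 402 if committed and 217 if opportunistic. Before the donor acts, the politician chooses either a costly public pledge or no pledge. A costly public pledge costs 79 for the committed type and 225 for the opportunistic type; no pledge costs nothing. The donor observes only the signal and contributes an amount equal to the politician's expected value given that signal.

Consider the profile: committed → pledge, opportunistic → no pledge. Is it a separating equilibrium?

Yes

If types separate, pledge earns payment 402 and no pledge earns 217.
Committed: pledge gives 402 − 79 = 323; no pledge gives 217 − 0 = 217. No deviation. ✓
Opportunistic: no pledge gives 217 − 0 = 217; pledge gives 402 − 225 = 177. No deviation. ✓
Both incentive constraints hold.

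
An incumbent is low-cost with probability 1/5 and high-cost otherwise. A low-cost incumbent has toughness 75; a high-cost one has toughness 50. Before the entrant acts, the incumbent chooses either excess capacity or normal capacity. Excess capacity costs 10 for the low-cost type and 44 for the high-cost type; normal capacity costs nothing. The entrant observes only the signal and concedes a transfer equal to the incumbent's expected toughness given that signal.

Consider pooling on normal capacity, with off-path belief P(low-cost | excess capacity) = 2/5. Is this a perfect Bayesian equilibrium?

On the equilibrium path (normal capacity) the entrant holds the prior 1/5 and pays 1/5·75 + 4/5·50 = 55. Off-path (excess capacity) belief 2/5 gives 2/5·75 + 3/5·50 = 60.
Low-cost: normal capacity gives 55 − 0 = 55; excess capacity gives 60 − 10 = 50. Stays. ✓
High-cost: normal capacity gives 55 − 0 = 55; excess capacity gives 60 − 44 = 16. Stays. ✓
Beliefs are Bayes-consistent on-path and both types best-respond.

Yes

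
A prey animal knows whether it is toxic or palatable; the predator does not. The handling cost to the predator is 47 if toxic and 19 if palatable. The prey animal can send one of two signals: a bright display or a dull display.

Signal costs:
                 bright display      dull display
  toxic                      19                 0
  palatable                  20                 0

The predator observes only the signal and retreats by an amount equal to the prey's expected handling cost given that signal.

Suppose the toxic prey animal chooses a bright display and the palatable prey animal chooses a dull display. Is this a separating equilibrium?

No

If types separate, bright display earns payment 47 and dull display earns 19.
Toxic: bright display gives 47 − 19 = 28; dull display gives 19 − 0 = 19. No deviation. ✓
Palatable: dull display gives 19 − 0 = 19; bright display gives 47 − 20 = 27. Would deviate. ✗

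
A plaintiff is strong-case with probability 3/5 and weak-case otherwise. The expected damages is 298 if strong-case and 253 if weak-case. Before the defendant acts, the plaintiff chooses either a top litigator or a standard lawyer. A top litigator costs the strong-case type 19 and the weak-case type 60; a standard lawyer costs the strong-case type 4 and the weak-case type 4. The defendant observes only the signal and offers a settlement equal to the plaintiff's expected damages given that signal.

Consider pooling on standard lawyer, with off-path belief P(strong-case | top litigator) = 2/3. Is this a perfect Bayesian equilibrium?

At the pooled signal (standard lawyer) the defendant holds the prior 3/5 and pays 3/5·298 + 2/5·253 = 280. Off-path (top litigator) belief 2/3 gives 2/3·298 + 1/3·253 = 283.
Strong-case: standard lawyer gives 280 − 4 = 276; top litigator gives 283 − 19 = 264. Stays. ✓
Weak-case: standard lawyer gives 280 − 4 = 276; top litigator gives 283 − 60 = 223. Stays. ✓

Yes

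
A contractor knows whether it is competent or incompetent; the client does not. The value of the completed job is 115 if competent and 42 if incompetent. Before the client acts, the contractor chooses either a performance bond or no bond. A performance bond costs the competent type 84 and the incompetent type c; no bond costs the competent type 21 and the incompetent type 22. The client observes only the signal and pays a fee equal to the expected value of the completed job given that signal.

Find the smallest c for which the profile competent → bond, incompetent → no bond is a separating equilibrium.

Under separation: bond → competent (pays 115); no bond → incompetent (pays 42).
Competent: 115 − 84 = 31 ≥ 42 − 21 = 21. Holds regardless of c. ✓
Incompetent: 42 − 22 ≥ 115 − c, so c ≥ 115 − 20 = 95.

95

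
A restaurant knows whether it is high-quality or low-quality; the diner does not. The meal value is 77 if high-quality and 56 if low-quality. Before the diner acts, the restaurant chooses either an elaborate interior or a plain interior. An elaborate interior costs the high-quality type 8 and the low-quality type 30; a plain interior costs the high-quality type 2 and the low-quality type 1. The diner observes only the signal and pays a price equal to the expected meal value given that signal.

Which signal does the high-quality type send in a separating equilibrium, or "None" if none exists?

Try high-quality → elaborate interior, low-quality → plain interior:
  If types separate, elaborate interior earns payment 77 and plain interior earns 56.
  High-quality: elaborate interior gives 77 − 8 = 69; plain interior gives 56 − 2 = 54. No deviation. ✓
  Low-quality: plain interior gives 56 − 1 = 55; elaborate interior gives 77 − 30 = 47. No deviation. ✓
Both hold — the high-quality type sends elaborate interior.

elaborate interior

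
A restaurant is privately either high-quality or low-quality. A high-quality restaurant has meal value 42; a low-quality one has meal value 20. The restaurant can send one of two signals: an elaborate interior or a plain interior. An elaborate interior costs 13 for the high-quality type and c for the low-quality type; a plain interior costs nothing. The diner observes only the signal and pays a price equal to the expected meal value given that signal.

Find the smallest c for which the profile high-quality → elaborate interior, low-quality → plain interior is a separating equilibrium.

22

Under separation: elaborate interior → high-quality (pays 42); plain interior → low-quality (pays 20).
High-quality: 42 − 13 = 29 ≥ 20 − 0 = 20. Holds regardless of c. ✓
Low-quality: 20 − 0 ≥ 42 − c, so c ≥ 42 − 20 = 22.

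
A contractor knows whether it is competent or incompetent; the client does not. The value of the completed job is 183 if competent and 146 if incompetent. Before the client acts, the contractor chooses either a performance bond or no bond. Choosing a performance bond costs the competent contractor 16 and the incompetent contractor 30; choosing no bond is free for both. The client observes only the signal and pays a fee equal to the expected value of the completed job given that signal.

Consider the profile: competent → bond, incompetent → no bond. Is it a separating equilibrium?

No

Under separation the client infers type exactly: bond → competent (pays 183), no bond → incompetent (pays 146).
Competent: bond gives 183 − 16 = 167; no bond gives 146 − 0 = 146. No deviation. ✓
Incompetent: no bond gives 146 − 0 = 146; bond gives 183 − 30 = 153. Would deviate. ✗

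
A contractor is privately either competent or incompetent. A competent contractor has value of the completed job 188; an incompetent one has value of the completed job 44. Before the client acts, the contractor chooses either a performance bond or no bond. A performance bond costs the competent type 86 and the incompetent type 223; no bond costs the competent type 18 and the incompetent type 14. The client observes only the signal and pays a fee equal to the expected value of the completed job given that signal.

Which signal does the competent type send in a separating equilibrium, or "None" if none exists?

bond

Try competent → bond, incompetent → no bond:
  Under separation the client infers type exactly: bond → competent (pays 188), no bond → incompetent (pays 44).
  Competent: bond gives 188 − 86 = 102; no bond gives 44 − 18 = 26. No deviation. ✓
  Incompetent: no bond gives 44 − 14 = 30; bond gives 188 − 223 = -35. No deviation. ✓
Both hold — the competent type sends bond.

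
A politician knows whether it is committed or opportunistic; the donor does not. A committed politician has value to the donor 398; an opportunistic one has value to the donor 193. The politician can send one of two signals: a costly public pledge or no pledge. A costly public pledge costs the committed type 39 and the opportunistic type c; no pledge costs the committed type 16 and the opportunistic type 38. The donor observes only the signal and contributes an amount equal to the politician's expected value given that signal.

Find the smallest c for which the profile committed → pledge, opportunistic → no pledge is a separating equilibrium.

Under separation: pledge → committed (pays 398); no pledge → opportunistic (pays 193).
Committed: 398 − 39 = 359 ≥ 193 − 16 = 177. Holds regardless of c. ✓
Opportunistic: 193 − 38 ≥ 398 − c, so c ≥ 398 − 155 = 243.

243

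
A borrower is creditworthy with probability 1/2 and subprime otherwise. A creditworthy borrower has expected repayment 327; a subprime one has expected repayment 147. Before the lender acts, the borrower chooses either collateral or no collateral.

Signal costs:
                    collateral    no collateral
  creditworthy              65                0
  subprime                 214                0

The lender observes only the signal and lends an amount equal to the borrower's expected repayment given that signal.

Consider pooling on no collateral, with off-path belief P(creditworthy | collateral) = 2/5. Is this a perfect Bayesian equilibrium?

On the equilibrium path (no collateral) the lender holds the prior 1/2 and pays 1/2·327 + 1/2·147 = 237. Off-path (collateral) belief 2/5 gives 2/5·327 + 3/5·147 = 219.
Creditworthy: no collateral gives 237 − 0 = 237; collateral gives 219 − 65 = 154. Stays. ✓
Subprime: no collateral gives 237 − 0 = 237; collateral gives 219 − 214 = 5. Stays. ✓
Beliefs are Bayes-consistent on-path and both types best-respond.

Yes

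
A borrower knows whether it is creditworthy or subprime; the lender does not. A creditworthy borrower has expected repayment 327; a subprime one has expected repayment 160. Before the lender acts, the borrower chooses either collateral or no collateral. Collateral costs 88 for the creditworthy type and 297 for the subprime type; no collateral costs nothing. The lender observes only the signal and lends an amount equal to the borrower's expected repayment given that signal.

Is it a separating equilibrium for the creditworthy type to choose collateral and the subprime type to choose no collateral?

Under separation the lender infers type exactly: collateral → creditworthy (pays 327), no collateral → subprime (pays 160).
Creditworthy: collateral gives 327 − 88 = 239; no collateral gives 160 − 0 = 160. No deviation. ✓
Subprime: no collateral gives 160 − 0 = 160; collateral gives 327 − 297 = 30. No deviation. ✓
Neither type gains from mimicking the other.

Yes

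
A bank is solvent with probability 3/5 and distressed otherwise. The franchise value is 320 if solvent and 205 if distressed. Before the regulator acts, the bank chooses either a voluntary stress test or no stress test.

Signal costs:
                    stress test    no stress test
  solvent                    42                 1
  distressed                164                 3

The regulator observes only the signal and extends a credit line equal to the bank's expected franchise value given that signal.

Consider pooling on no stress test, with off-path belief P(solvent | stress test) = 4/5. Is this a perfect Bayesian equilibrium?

Yes

At the pooled signal (no stress test) the regulator holds the prior 3/5 and pays 3/5·320 + 2/5·205 = 274. Off-path (stress test) belief 4/5 gives 4/5·320 + 1/5·205 = 297.
Solvent: no stress test gives 274 − 1 = 273; stress test gives 297 − 42 = 255. Stays. ✓
Distressed: no stress test gives 274 − 3 = 271; stress test gives 297 − 164 = 133. Stays. ✓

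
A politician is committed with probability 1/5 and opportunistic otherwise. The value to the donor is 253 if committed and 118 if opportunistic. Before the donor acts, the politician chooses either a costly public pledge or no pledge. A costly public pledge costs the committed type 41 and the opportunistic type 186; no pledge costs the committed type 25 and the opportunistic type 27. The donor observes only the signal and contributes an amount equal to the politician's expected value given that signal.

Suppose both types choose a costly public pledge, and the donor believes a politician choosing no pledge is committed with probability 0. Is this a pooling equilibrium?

No

On the equilibrium path (pledge) the donor holds the prior 1/5 and pays 1/5·253 + 4/5·118 = 145. Off-path (no pledge) belief 0 gives 0·253 + 1·118 = 118.
Committed: pledge gives 145 − 41 = 104; no pledge gives 118 − 25 = 93. Stays. ✓
Opportunistic: pledge gives 145 − 186 = -41; no pledge gives 118 − 27 = 91. Deviates. ✗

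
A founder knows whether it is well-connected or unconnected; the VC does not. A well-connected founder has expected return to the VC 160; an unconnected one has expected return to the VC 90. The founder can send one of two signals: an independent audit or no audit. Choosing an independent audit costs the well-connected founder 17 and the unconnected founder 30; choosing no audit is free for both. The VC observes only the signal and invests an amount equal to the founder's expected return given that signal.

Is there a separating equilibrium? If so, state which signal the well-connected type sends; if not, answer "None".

None

Try well-connected → audit, unconnected → no audit:
  If types separate, audit earns payment 160 and no audit earns 90.
  Well-connected: audit gives 160 − 17 = 143; no audit gives 90 − 0 = 90. No deviation. ✓
  Unconnected: no audit gives 90 − 0 = 90; audit gives 160 − 30 = 130. Would deviate. ✗
Try well-connected → no audit, unconnected → audit:
  If types separate, no audit earns payment 160 and audit earns 90.
  Well-connected: no audit gives 160 − 0 = 160; audit gives 90 − 17 = 73. No deviation. ✓
  Unconnected: audit gives 90 − 30 = 60; no audit gives 160 − 0 = 160. Would deviate. ✗
Neither assignment is incentive-compatible.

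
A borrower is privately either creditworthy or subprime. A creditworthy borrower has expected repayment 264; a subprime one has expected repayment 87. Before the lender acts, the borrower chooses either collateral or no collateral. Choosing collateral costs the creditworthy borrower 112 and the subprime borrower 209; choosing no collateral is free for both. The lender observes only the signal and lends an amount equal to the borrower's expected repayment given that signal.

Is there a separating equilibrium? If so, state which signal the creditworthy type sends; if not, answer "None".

Try creditworthy → collateral, subprime → no collateral:
  If types separate, collateral earns payment 264 and no collateral earns 87.
  Creditworthy: collateral gives 264 − 112 = 152; no collateral gives 87 − 0 = 87. No deviation. ✓
  Subprime: no collateral gives 87 − 0 = 87; collateral gives 264 − 209 = 55. No deviation. ✓
Both hold — the creditworthy type sends collateral.

collateral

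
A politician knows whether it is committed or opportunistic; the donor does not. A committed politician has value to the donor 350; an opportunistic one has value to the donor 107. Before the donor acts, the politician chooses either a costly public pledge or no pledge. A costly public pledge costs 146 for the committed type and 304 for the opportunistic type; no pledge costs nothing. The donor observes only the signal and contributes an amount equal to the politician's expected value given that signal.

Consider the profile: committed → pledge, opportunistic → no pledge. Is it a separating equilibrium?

Yes

Under separation the donor infers type exactly: pledge → committed (pays 350), no pledge → opportunistic (pays 107).
Committed: pledge gives 350 − 146 = 204; no pledge gives 107 − 0 = 107. No deviation. ✓
Opportunistic: no pledge gives 107 − 0 = 107; pledge gives 350 − 304 = 46. No deviation. ✓
Neither type gains from mimicking the other.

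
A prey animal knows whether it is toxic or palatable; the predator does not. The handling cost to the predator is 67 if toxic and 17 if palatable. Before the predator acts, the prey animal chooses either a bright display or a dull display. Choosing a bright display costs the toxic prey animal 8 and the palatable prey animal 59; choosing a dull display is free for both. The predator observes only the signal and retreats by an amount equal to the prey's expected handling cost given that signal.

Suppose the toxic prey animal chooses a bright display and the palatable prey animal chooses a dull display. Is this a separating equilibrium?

Under separation the predator infers type exactly: bright display → toxic (pays 67), dull display → palatable (pays 17).
Toxic: bright display gives 67 − 8 = 59; dull display gives 17 − 0 = 17. No deviation. ✓
Palatable: dull display gives 17 − 0 = 17; bright display gives 67 − 59 = 8. No deviation. ✓
Both incentive constraints hold.

Yes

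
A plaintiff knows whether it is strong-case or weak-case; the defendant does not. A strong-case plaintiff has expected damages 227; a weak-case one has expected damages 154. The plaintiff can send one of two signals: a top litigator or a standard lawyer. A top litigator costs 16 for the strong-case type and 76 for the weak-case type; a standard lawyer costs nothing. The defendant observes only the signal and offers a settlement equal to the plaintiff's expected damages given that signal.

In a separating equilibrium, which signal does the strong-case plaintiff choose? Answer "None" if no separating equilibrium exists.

top litigator

Try strong-case → top litigator, weak-case → standard lawyer:
  Under separation the defendant infers type exactly: top litigator → strong-case (pays 227), standard lawyer → weak-case (pays 154).
  Strong-case: top litigator gives 227 − 16 = 211; standard lawyer gives 154 − 0 = 154. No deviation. ✓
  Weak-case: standard lawyer gives 154 − 0 = 154; top litigator gives 227 − 76 = 151. No deviation. ✓
Both hold — the strong-case type sends top litigator.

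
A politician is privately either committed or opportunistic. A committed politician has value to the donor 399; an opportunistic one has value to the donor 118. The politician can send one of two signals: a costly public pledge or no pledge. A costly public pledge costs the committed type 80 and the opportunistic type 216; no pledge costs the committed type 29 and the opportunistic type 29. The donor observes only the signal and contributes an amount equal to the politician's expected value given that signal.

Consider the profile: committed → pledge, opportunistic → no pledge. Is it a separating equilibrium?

If types separate, pledge earns payment 399 and no pledge earns 118.
Committed: pledge gives 399 − 80 = 319; no pledge gives 118 − 29 = 89. No deviation. ✓
Opportunistic: no pledge gives 118 − 29 = 89; pledge gives 399 − 216 = 183. Would deviate. ✗

No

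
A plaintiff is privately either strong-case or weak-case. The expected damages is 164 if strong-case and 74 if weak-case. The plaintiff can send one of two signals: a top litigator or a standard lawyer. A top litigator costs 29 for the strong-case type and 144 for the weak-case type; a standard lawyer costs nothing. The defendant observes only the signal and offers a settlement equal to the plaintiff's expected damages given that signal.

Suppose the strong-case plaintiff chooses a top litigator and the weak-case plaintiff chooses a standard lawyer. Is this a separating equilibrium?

Under separation the defendant infers type exactly: top litigator → strong-case (pays 164), standard lawyer → weak-case (pays 74).
Strong-case: top litigator gives 164 − 29 = 135; standard lawyer gives 74 − 0 = 74. No deviation. ✓
Weak-case: standard lawyer gives 74 − 0 = 74; top litigator gives 164 − 144 = 20. No deviation. ✓
Neither type gains from mimicking the other.

Yes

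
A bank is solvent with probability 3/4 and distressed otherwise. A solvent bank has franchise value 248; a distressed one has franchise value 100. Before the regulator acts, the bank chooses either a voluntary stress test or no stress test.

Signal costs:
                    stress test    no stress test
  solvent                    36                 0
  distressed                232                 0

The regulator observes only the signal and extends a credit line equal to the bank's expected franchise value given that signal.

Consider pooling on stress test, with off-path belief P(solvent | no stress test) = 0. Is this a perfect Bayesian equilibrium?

At the pooled signal (stress test) the regulator holds the prior 3/4 and pays 3/4·248 + 1/4·100 = 211. Off-path (no stress test) belief 0 gives 0·248 + 1·100 = 100.
Solvent: stress test gives 211 − 36 = 175; no stress test gives 100 − 0 = 100. Stays. ✓
Distressed: stress test gives 211 − 232 = -21; no stress test gives 100 − 0 = 100. Deviates. ✗

No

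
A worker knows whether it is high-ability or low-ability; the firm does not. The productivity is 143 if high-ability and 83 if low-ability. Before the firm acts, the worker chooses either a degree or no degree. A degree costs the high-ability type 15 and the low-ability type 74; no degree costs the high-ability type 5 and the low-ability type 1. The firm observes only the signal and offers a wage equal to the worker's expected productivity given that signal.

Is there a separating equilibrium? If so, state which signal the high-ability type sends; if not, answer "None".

degree

Try high-ability → degree, low-ability → no degree:
  Under separation the firm infers type exactly: degree → high-ability (pays 143), no degree → low-ability (pays 83).
  High-ability: degree gives 143 − 15 = 128; no degree gives 83 − 5 = 78. No deviation. ✓
  Low-ability: no degree gives 83 − 1 = 82; degree gives 143 − 74 = 69. No deviation. ✓
Both hold — the high-ability type sends degree.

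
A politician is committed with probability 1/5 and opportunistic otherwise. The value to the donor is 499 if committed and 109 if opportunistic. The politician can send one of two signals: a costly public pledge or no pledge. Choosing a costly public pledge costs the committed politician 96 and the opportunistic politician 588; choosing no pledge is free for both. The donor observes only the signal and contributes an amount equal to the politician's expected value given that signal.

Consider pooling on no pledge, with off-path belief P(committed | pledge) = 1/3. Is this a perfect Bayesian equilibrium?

On the equilibrium path (no pledge) the donor holds the prior 1/5 and pays 1/5·499 + 4/5·109 = 187. Off-path (pledge) belief 1/3 gives 1/3·499 + 2/3·109 = 239.
Committed: no pledge gives 187 − 0 = 187; pledge gives 239 − 96 = 143. Stays. ✓
Opportunistic: no pledge gives 187 − 0 = 187; pledge gives 239 − 588 = -349. Stays. ✓
Beliefs are Bayes-consistent on-path and both types best-respond.

Yes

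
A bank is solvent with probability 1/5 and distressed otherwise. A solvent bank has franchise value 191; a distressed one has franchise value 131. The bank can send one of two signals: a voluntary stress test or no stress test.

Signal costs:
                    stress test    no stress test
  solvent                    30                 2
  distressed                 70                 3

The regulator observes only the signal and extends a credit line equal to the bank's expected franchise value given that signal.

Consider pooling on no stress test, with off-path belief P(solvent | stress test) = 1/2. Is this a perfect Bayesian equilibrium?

Yes

At the pooled signal (no stress test) the regulator holds the prior 1/5 and pays 1/5·191 + 4/5·131 = 143. Off-path (stress test) belief 1/2 gives 1/2·191 + 1/2·131 = 161.
Solvent: no stress test gives 143 − 2 = 141; stress test gives 161 − 30 = 131. Stays. ✓
Distressed: no stress test gives 143 − 3 = 140; stress test gives 161 − 70 = 91. Stays. ✓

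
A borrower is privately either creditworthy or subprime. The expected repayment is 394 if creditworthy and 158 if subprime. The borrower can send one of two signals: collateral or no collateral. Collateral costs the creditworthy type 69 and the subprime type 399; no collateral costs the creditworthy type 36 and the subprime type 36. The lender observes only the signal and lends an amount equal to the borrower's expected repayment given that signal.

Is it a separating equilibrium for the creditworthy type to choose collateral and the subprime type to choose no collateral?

Yes

Under separation the lender infers type exactly: collateral → creditworthy (pays 394), no collateral → subprime (pays 158).
Creditworthy: collateral gives 394 − 69 = 325; no collateral gives 158 − 36 = 122. No deviation. ✓
Subprime: no collateral gives 158 − 36 = 122; collateral gives 394 − 399 = -5. No deviation. ✓
Both incentive constraints hold.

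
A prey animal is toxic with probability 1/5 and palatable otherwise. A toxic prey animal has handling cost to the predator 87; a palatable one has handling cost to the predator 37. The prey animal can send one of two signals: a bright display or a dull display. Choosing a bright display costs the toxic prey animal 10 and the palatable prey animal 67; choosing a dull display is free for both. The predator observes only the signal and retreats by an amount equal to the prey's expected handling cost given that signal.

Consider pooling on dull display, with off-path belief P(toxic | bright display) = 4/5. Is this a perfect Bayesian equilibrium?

No

On the equilibrium path (dull display) the predator holds the prior 1/5 and pays 1/5·87 + 4/5·37 = 47. Off-path (bright display) belief 4/5 gives 4/5·87 + 1/5·37 = 77.
Toxic: dull display gives 47 − 0 = 47; bright display gives 77 − 10 = 67. Deviates. ✗
Palatable: dull display gives 47 − 0 = 47; bright display gives 77 − 67 = 10. Stays. ✓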